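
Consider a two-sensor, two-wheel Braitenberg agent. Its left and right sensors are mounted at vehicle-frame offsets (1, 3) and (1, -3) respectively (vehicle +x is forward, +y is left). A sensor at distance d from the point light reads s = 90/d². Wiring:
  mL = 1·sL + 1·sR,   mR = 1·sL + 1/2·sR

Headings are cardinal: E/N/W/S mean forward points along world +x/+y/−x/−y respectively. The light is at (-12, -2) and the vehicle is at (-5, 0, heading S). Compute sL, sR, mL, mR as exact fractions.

left sensor world pos  = (-2, -1); dL² = 101
right sensor world pos = (-8, -1); dR² = 17
sL = 90/101 = 90/101
sR = 90/17 = 90/17
mL = 1·sL + 1·sR = 10620/1717
mR = 1·sL + 1/2·sR = 6075/1717

90/101 90/17 10620/1717 6075/1717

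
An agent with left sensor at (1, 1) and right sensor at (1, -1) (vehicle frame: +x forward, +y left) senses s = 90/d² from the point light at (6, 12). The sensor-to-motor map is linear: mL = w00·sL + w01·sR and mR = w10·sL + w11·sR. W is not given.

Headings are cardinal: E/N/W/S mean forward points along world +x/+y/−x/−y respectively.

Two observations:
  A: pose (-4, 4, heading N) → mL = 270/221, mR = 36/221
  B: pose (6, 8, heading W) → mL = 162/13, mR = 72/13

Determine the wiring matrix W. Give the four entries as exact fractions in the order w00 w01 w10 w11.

obs A: pose=(-4,4,N) → sL=9/17, sR=9/13, mL=270/221, mR=36/221
obs B: pose=(6,8,W) → sL=45/13, sR=9, mL=162/13, mR=72/13
sensor matrix S = [[9/17, 9/13], [45/13, 9]]; det S = 6804/2873
solve [mL_A; mL_B] = S·[w00; w01] and [mR_A; mR_B] = S·[w10; w11]:
  w00 = 1, w01 = 1, w10 = -1, w11 = 1

1 1 -1 1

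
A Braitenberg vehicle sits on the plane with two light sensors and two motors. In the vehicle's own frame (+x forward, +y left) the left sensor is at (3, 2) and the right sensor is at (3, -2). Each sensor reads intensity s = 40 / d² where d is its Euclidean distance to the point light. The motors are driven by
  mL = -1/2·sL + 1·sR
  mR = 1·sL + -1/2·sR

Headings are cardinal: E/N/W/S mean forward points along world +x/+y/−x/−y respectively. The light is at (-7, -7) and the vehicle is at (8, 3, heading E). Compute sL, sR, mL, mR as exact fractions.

left sensor world pos  = (11, 5); dL² = 468
right sensor world pos = (11, 1); dR² = 388
sL = 40/468 = 10/117
sR = 40/388 = 10/97
mL = -1/2·sL + 1·sR = 685/11349
mR = 1·sL + -1/2·sR = 385/11349

10/117 10/97 685/11349 385/11349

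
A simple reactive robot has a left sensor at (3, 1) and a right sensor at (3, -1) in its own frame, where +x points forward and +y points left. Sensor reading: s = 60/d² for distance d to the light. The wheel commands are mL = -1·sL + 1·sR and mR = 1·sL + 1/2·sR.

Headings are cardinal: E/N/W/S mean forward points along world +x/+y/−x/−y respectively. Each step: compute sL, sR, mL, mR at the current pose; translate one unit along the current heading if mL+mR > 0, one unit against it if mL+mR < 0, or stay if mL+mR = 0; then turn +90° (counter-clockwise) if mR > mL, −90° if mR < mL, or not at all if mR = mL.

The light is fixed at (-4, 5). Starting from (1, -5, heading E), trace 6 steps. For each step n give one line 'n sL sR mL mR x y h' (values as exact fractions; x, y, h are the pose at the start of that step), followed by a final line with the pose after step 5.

n=0: pose=(1,-5,E); sL=12/29, sR=12/37; mL=-96/1073, mR=618/1073; mL+mR=18/37 → advance +1; mR−mL=714/1073 → turn +1·90°
n=1: pose=(2,-5,N); sL=30/37, sR=30/49; mL=-360/1813, mR=2025/1813; mL+mR=45/49 → advance +1; mR−mL=2385/1813 → turn +1·90°
n=2: pose=(2,-4,W); sL=60/109, sR=60/73; mL=2160/7957, mR=7650/7957; mL+mR=90/73 → advance +1; mR−mL=5490/7957 → turn +1·90°
n=3: pose=(1,-4,S); sL=1/3, sR=3/8; mL=1/24, mR=25/48; mL+mR=9/16 → advance +1; mR−mL=23/48 → turn +1·90°
n=4: pose=(1,-5,E); sL=12/29, sR=12/37; mL=-96/1073, mR=618/1073; mL+mR=18/37 → advance +1; mR−mL=714/1073 → turn +1·90°
n=5: pose=(2,-5,N); sL=30/37, sR=30/49; mL=-360/1813, mR=2025/1813; mL+mR=45/49 → advance +1; mR−mL=2385/1813 → turn +1·90°

0 12/29 12/37 -96/1073 618/1073 1 -5 E
1 30/37 30/49 -360/1813 2025/1813 2 -5 N
2 60/109 60/73 2160/7957 7650/7957 2 -4 W
3 1/3 3/8 1/24 25/48 1 -4 S
4 12/29 12/37 -96/1073 618/1073 1 -5 E
5 30/37 30/49 -360/1813 2025/1813 2 -5 N
final 2 -4 W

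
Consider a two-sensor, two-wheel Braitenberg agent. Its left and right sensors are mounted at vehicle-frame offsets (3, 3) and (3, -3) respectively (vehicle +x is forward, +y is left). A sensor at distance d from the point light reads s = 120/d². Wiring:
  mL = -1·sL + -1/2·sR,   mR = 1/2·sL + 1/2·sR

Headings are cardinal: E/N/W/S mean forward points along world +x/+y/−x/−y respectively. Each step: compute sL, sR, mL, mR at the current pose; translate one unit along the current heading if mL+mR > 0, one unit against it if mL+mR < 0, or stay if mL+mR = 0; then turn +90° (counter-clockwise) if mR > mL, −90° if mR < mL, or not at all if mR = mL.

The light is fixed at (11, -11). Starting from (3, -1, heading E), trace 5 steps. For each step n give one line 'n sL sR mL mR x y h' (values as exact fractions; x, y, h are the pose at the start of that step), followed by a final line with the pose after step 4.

0 60/97 60/37 -5130/3589 4020/3589 3 -1 E
1 120/313 24/41 -8676/12833 6216/12833 2 -1 N
2 2/3 5/12 -7/8 13/24 2 -2 W
3 120/61 120/157 -22500/9577 13080/9577 3 -2 S
4 60/97 60/37 -5130/3589 4020/3589 3 -1 E
final 2 -1 N

n=0: pose=(3,-1,E); sL=60/97, sR=60/37; mL=-5130/3589, mR=4020/3589; mL+mR=-30/97 → advance -1; mR−mL=9150/3589 → turn +1·90°
n=1: pose=(2,-1,N); sL=120/313, sR=24/41; mL=-8676/12833, mR=6216/12833; mL+mR=-60/313 → advance -1; mR−mL=14892/12833 → turn +1·90°
n=2: pose=(2,-2,W); sL=2/3, sR=5/12; mL=-7/8, mR=13/24; mL+mR=-1/3 → advance -1; mR−mL=17/12 → turn +1·90°
n=3: pose=(3,-2,S); sL=120/61, sR=120/157; mL=-22500/9577, mR=13080/9577; mL+mR=-60/61 → advance -1; mR−mL=35580/9577 → turn +1·90°
n=4: pose=(3,-1,E); sL=60/97, sR=60/37; mL=-5130/3589, mR=4020/3589; mL+mR=-30/97 → advance -1; mR−mL=9150/3589 → turn +1·90°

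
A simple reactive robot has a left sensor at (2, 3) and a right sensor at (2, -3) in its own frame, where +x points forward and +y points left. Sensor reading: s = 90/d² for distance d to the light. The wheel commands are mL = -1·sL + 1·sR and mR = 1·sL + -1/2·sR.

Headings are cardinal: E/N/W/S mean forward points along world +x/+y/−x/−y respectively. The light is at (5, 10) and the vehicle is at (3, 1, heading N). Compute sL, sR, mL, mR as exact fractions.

45/37 9/5 108/185 117/370

left sensor world pos  = (0, 3); dL² = 74
right sensor world pos = (6, 3); dR² = 50
sL = 90/74 = 45/37
sR = 90/50 = 9/5
mL = -1·sL + 1·sR = 108/185
mR = 1·sL + -1/2·sR = 117/370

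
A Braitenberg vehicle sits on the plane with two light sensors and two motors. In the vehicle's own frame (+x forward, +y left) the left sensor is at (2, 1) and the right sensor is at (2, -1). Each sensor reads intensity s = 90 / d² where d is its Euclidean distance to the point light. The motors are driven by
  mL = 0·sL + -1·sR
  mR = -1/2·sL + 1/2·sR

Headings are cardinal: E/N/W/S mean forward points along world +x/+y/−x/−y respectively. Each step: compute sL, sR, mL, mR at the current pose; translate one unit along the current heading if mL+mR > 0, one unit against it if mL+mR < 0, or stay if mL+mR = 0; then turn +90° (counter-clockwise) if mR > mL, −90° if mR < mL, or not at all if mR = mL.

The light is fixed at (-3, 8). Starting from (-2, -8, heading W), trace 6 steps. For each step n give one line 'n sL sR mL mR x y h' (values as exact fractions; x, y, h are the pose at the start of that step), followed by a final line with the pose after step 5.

n=0: pose=(-2,-8,W); sL=9/29, sR=45/113; mL=-45/113, mR=144/3277; mL+mR=-1161/3277 → advance -1; mR−mL=1449/3277 → turn +1·90°
n=1: pose=(-1,-8,S); sL=10/37, sR=18/65; mL=-18/65, mR=8/2405; mL+mR=-658/2405 → advance -1; mR−mL=674/2405 → turn +1·90°
n=2: pose=(-1,-7,E); sL=45/106, sR=45/136; mL=-45/136, mR=-675/14416; mL+mR=-5445/14416 → advance -1; mR−mL=4095/14416 → turn +1·90°
n=3: pose=(-2,-7,N); sL=90/169, sR=90/173; mL=-90/173, mR=-180/29237; mL+mR=-15390/29237 → advance -1; mR−mL=15030/29237 → turn +1·90°
n=4: pose=(-2,-8,W); sL=9/29, sR=45/113; mL=-45/113, mR=144/3277; mL+mR=-1161/3277 → advance -1; mR−mL=1449/3277 → turn +1·90°
n=5: pose=(-1,-8,S); sL=10/37, sR=18/65; mL=-18/65, mR=8/2405; mL+mR=-658/2405 → advance -1; mR−mL=674/2405 → turn +1·90°

0 9/29 45/113 -45/113 144/3277 -2 -8 W
1 10/37 18/65 -18/65 8/2405 -1 -8 S
2 45/106 45/136 -45/136 -675/14416 -1 -7 E
3 90/169 90/173 -90/173 -180/29237 -2 -7 N
4 9/29 45/113 -45/113 144/3277 -2 -8 W
5 10/37 18/65 -18/65 8/2405 -1 -8 S
final -1 -7 E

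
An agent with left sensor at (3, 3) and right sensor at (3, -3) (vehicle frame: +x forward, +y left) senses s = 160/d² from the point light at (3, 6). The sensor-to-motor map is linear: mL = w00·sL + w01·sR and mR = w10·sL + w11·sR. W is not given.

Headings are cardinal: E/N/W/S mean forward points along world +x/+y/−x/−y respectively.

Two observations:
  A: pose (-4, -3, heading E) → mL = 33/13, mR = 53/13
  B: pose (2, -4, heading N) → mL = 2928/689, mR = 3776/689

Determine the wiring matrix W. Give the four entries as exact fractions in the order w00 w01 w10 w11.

obs A: pose=(-4,-3,E) → sL=40/13, sR=1, mL=33/13, mR=53/13
obs B: pose=(2,-4,N) → sL=32/13, sR=160/53, mL=2928/689, mR=3776/689
sensor matrix S = [[40/13, 1], [32/13, 160/53]]; det S = 4704/689
solve [mL_A; mL_B] = S·[w00; w01] and [mR_A; mR_B] = S·[w10; w11]:
  w00 = 1/2, w01 = 1, w10 = 1, w11 = 1

1/2 1 1 1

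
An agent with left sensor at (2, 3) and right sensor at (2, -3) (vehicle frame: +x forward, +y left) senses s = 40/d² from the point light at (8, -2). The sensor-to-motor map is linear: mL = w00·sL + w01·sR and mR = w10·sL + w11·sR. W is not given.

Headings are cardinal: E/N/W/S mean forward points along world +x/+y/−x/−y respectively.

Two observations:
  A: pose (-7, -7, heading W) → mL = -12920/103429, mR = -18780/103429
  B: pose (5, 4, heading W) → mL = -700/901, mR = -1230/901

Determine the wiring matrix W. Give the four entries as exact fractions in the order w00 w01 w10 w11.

obs A: pose=(-7,-7,W) → sL=40/353, sR=40/293, mL=-12920/103429, mR=-18780/103429
obs B: pose=(5,4,W) → sL=20/17, sR=20/53, mL=-700/901, mR=-1230/901
sensor matrix S = [[40/353, 40/293], [20/17, 20/53]]; det S = -10982400/93189529
solve [mL_A; mL_B] = S·[w00; w01] and [mR_A; mR_B] = S·[w10; w11]:
  w00 = -1/2, w01 = -1/2, w10 = -1, w11 = -1/2

-1/2 -1/2 -1 -1/2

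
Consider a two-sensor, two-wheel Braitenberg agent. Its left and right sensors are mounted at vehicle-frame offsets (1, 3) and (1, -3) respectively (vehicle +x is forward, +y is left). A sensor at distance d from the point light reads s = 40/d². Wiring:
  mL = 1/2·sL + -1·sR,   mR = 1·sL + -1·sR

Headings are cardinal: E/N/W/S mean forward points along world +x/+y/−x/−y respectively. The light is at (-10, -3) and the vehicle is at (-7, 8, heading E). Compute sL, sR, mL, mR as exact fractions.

10/53 1/2 -43/106 -33/106

left sensor world pos  = (-6, 11); dL² = 212
right sensor world pos = (-6, 5); dR² = 80
sL = 40/212 = 10/53
sR = 40/80 = 1/2
mL = 1/2·sL + -1·sR = -43/106
mR = 1·sL + -1·sR = -33/106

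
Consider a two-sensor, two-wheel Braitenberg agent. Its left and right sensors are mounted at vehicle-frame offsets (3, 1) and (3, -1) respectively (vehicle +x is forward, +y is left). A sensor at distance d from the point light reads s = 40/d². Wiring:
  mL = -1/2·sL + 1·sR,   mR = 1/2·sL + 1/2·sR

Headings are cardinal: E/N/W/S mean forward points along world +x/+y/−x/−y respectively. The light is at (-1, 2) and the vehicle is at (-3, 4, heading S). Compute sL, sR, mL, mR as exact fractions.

20 4 -6 12

left sensor world pos  = (-2, 1); dL² = 2
right sensor world pos = (-4, 1); dR² = 10
sL = 40/2 = 20
sR = 40/10 = 4
mL = -1/2·sL + 1·sR = -6
mR = 1/2·sL + 1/2·sR = 12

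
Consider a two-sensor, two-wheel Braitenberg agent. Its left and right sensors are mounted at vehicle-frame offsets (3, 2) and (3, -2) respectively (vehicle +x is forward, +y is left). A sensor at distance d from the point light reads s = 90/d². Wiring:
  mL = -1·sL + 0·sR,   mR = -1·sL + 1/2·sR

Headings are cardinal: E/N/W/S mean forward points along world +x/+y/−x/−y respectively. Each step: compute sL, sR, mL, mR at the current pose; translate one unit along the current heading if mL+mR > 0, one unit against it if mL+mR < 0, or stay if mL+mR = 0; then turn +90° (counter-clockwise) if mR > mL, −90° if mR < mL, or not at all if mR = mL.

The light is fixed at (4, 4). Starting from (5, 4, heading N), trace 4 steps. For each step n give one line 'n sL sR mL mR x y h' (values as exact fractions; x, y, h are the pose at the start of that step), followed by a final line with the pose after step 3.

n=0: pose=(5,4,N); sL=9, sR=5; mL=-9, mR=-13/2; mL+mR=-31/2 → advance -1; mR−mL=5/2 → turn +1·90°
n=1: pose=(5,3,W); sL=90/13, sR=18; mL=-90/13, mR=27/13; mL+mR=-63/13 → advance -1; mR−mL=9 → turn +1·90°
n=2: pose=(6,3,S); sL=45/16, sR=45/8; mL=-45/16, mR=0; mL+mR=-45/16 → advance -1; mR−mL=45/16 → turn +1·90°
n=3: pose=(6,4,E); sL=90/29, sR=90/29; mL=-90/29, mR=-45/29; mL+mR=-135/29 → advance -1; mR−mL=45/29 → turn +1·90°

0 9 5 -9 -13/2 5 4 N
1 90/13 18 -90/13 27/13 5 3 W
2 45/16 45/8 -45/16 0 6 3 S
3 90/29 90/29 -90/29 -45/29 6 4 E
final 5 4 N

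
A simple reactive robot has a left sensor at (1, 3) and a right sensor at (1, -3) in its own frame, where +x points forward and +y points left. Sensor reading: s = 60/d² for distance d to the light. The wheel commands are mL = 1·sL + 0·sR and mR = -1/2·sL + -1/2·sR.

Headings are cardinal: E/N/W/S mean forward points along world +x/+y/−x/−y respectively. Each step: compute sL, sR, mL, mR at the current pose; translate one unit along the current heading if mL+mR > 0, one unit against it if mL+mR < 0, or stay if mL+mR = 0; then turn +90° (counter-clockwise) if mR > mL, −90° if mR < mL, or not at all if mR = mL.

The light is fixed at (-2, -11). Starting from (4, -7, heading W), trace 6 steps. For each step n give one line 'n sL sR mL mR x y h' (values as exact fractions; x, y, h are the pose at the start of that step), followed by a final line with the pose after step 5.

0 30/13 30/37 30/13 -750/481 4 -7 W
1 60/29 60/89 60/29 -3540/2581 3 -7 N
2 3/5 3/2 3/5 -21/20 3 -6 E
3 12/13 60/17 12/13 -492/221 2 -6 S
4 10/3 2/3 10/3 -2 2 -5 W
5 60/49 12/17 60/49 -804/833 1 -5 N
final 1 -4 E

n=0: pose=(4,-7,W); sL=30/13, sR=30/37; mL=30/13, mR=-750/481; mL+mR=360/481 → advance +1; mR−mL=-1860/481 → turn -1·90°
n=1: pose=(3,-7,N); sL=60/29, sR=60/89; mL=60/29, mR=-3540/2581; mL+mR=1800/2581 → advance +1; mR−mL=-8880/2581 → turn -1·90°
n=2: pose=(3,-6,E); sL=3/5, sR=3/2; mL=3/5, mR=-21/20; mL+mR=-9/20 → advance -1; mR−mL=-33/20 → turn -1·90°
n=3: pose=(2,-6,S); sL=12/13, sR=60/17; mL=12/13, mR=-492/221; mL+mR=-288/221 → advance -1; mR−mL=-696/221 → turn -1·90°
n=4: pose=(2,-5,W); sL=10/3, sR=2/3; mL=10/3, mR=-2; mL+mR=4/3 → advance +1; mR−mL=-16/3 → turn -1·90°
n=5: pose=(1,-5,N); sL=60/49, sR=12/17; mL=60/49, mR=-804/833; mL+mR=216/833 → advance +1; mR−mL=-1824/833 → turn -1·90°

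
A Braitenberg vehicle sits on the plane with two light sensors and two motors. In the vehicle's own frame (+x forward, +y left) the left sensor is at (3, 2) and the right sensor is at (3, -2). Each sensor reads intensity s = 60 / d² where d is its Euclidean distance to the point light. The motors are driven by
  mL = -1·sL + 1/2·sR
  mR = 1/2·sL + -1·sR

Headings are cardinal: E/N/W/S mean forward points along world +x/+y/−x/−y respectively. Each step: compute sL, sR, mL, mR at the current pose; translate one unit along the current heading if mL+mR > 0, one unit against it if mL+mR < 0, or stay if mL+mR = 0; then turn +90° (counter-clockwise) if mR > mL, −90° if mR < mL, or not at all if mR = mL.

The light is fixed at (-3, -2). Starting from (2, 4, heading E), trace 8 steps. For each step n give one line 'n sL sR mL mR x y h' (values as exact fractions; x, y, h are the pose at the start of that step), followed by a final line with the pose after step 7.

n=0: pose=(2,4,E); sL=15/32, sR=3/4; mL=-3/32, mR=-33/64; mL+mR=-39/64 → advance -1; mR−mL=-27/64 → turn -1·90°
n=1: pose=(1,4,S); sL=4/3, sR=60/13; mL=38/39, mR=-154/39; mL+mR=-116/39 → advance -1; mR−mL=-64/13 → turn -1·90°
n=2: pose=(1,5,W); sL=30/13, sR=30/41; mL=-1035/533, mR=225/533; mL+mR=-810/533 → advance -1; mR−mL=1260/533 → turn +1·90°
n=3: pose=(2,5,S); sL=12/13, sR=12/5; mL=18/65, mR=-126/65; mL+mR=-108/65 → advance -1; mR−mL=-144/65 → turn -1·90°
n=4: pose=(2,6,W); sL=3/2, sR=15/26; mL=-63/52, mR=9/52; mL+mR=-27/26 → advance -1; mR−mL=18/13 → turn +1·90°
n=5: pose=(3,6,S); sL=60/89, sR=60/41; mL=210/3649, mR=-4110/3649; mL+mR=-3900/3649 → advance -1; mR−mL=-4320/3649 → turn -1·90°
n=6: pose=(3,7,W); sL=30/29, sR=6/13; mL=-303/377, mR=21/377; mL+mR=-282/377 → advance -1; mR−mL=324/377 → turn +1·90°
n=7: pose=(4,7,S); sL=20/39, sR=60/61; mL=-50/2379, mR=-1730/2379; mL+mR=-1780/2379 → advance -1; mR−mL=-560/793 → turn -1·90°

0 15/32 3/4 -3/32 -33/64 2 4 E
1 4/3 60/13 38/39 -154/39 1 4 S
2 30/13 30/41 -1035/533 225/533 1 5 W
3 12/13 12/5 18/65 -126/65 2 5 S
4 3/2 15/26 -63/52 9/52 2 6 W
5 60/89 60/41 210/3649 -4110/3649 3 6 S
6 30/29 6/13 -303/377 21/377 3 7 W
7 20/39 60/61 -50/2379 -1730/2379 4 7 S
final 4 8 W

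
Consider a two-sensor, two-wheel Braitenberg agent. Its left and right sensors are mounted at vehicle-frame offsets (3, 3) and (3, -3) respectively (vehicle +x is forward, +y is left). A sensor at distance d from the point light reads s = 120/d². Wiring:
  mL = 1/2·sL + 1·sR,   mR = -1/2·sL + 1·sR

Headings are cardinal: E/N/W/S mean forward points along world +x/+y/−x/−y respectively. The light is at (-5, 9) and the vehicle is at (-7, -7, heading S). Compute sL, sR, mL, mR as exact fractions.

60/181 60/193 16650/34933 5070/34933

left sensor world pos  = (-4, -10); dL² = 362
right sensor world pos = (-10, -10); dR² = 386
sL = 120/362 = 60/181
sR = 120/386 = 60/193
mL = 1/2·sL + 1·sR = 16650/34933
mR = -1/2·sL + 1·sR = 5070/34933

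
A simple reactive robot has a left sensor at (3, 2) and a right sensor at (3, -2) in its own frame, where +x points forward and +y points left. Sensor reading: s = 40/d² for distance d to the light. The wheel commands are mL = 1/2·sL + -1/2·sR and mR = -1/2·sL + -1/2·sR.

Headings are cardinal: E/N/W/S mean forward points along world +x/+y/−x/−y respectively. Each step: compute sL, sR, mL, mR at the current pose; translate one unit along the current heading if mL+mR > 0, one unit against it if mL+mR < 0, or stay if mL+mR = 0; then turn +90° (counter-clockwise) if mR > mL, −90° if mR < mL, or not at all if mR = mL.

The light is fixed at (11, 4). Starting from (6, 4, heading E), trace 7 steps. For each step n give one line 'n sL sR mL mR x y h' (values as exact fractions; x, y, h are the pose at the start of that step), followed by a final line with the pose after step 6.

n=0: pose=(6,4,E); sL=5, sR=5; mL=0, mR=-5; mL+mR=-5 → advance -1; mR−mL=-5 → turn -1·90°
n=1: pose=(5,4,S); sL=8/5, sR=40/73; mL=192/365, mR=-392/365; mL+mR=-40/73 → advance -1; mR−mL=-8/5 → turn -1·90°
n=2: pose=(5,5,W); sL=20/41, sR=4/9; mL=8/369, mR=-172/369; mL+mR=-4/9 → advance -1; mR−mL=-20/41 → turn -1·90°
n=3: pose=(6,5,N); sL=8/13, sR=8/5; mL=-32/65, mR=-72/65; mL+mR=-8/5 → advance -1; mR−mL=-8/13 → turn -1·90°
n=4: pose=(6,4,E); sL=5, sR=5; mL=0, mR=-5; mL+mR=-5 → advance -1; mR−mL=-5 → turn -1·90°
n=5: pose=(5,4,S); sL=8/5, sR=40/73; mL=192/365, mR=-392/365; mL+mR=-40/73 → advance -1; mR−mL=-8/5 → turn -1·90°
n=6: pose=(5,5,W); sL=20/41, sR=4/9; mL=8/369, mR=-172/369; mL+mR=-4/9 → advance -1; mR−mL=-20/41 → turn -1·90°

0 5 5 0 -5 6 4 E
1 8/5 40/73 192/365 -392/365 5 4 S
2 20/41 4/9 8/369 -172/369 5 5 W
3 8/13 8/5 -32/65 -72/65 6 5 N
4 5 5 0 -5 6 4 E
5 8/5 40/73 192/365 -392/365 5 4 S
6 20/41 4/9 8/369 -172/369 5 5 W
final 6 5 N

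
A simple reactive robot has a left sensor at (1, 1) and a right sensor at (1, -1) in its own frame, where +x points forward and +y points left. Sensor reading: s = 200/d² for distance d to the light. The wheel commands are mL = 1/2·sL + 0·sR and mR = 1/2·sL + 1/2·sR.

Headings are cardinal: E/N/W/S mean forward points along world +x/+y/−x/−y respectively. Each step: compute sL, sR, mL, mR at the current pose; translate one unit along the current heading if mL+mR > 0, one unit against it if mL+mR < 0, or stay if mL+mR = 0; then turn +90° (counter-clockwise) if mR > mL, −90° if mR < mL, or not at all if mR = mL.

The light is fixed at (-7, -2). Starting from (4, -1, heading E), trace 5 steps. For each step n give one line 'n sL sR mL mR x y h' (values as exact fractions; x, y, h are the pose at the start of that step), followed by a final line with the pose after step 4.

0 50/37 25/18 25/37 1825/1332 4 -1 E
1 8/5 200/173 4/5 1192/865 5 -1 N
2 100/61 20/13 50/61 1260/793 5 0 W
3 40/29 200/101 20/29 4920/2929 4 0 S
4 50/37 25/18 25/37 1825/1332 4 -1 E
final 5 -1 N

n=0: pose=(4,-1,E); sL=50/37, sR=25/18; mL=25/37, mR=1825/1332; mL+mR=2725/1332 → advance +1; mR−mL=25/36 → turn +1·90°
n=1: pose=(5,-1,N); sL=8/5, sR=200/173; mL=4/5, mR=1192/865; mL+mR=1884/865 → advance +1; mR−mL=100/173 → turn +1·90°
n=2: pose=(5,0,W); sL=100/61, sR=20/13; mL=50/61, mR=1260/793; mL+mR=1910/793 → advance +1; mR−mL=10/13 → turn +1·90°
n=3: pose=(4,0,S); sL=40/29, sR=200/101; mL=20/29, mR=4920/2929; mL+mR=6940/2929 → advance +1; mR−mL=100/101 → turn +1·90°
n=4: pose=(4,-1,E); sL=50/37, sR=25/18; mL=25/37, mR=1825/1332; mL+mR=2725/1332 → advance +1; mR−mL=25/36 → turn +1·90°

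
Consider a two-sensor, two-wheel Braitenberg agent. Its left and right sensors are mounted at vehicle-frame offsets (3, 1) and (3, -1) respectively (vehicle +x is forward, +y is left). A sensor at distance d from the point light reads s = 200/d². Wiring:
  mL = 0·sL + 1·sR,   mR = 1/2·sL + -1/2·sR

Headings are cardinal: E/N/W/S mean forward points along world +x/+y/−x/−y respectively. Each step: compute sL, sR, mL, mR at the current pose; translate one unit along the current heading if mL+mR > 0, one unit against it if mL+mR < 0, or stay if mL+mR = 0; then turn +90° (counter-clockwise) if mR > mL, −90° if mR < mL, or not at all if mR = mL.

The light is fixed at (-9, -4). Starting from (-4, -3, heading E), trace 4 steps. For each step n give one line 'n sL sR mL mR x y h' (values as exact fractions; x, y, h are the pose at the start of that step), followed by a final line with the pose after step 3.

0 50/17 25/8 25/8 -25/272 -4 -3 E
1 200/53 200/29 200/29 -2400/1537 -3 -3 S
2 20 20 20 0 -3 -4 W
3 8 40/9 40/9 16/9 -4 -4 N
final -4 -3 E

n=0: pose=(-4,-3,E); sL=50/17, sR=25/8; mL=25/8, mR=-25/272; mL+mR=825/272 → advance +1; mR−mL=-875/272 → turn -1·90°
n=1: pose=(-3,-3,S); sL=200/53, sR=200/29; mL=200/29, mR=-2400/1537; mL+mR=8200/1537 → advance +1; mR−mL=-13000/1537 → turn -1·90°
n=2: pose=(-3,-4,W); sL=20, sR=20; mL=20, mR=0; mL+mR=20 → advance +1; mR−mL=-20 → turn -1·90°
n=3: pose=(-4,-4,N); sL=8, sR=40/9; mL=40/9, mR=16/9; mL+mR=56/9 → advance +1; mR−mL=-8/3 → turn -1·90°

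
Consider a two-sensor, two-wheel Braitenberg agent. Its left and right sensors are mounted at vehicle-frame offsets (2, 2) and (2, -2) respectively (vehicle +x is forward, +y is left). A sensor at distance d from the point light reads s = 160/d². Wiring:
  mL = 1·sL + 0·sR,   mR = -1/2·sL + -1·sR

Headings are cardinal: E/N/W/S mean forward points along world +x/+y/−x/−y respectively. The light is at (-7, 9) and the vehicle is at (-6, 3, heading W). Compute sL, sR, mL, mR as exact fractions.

32/13 160/17 32/13 -2352/221

left sensor world pos  = (-8, 1); dL² = 65
right sensor world pos = (-8, 5); dR² = 17
sL = 160/65 = 32/13
sR = 160/17 = 160/17
mL = 1·sL + 0·sR = 32/13
mR = -1/2·sL + -1·sR = -2352/221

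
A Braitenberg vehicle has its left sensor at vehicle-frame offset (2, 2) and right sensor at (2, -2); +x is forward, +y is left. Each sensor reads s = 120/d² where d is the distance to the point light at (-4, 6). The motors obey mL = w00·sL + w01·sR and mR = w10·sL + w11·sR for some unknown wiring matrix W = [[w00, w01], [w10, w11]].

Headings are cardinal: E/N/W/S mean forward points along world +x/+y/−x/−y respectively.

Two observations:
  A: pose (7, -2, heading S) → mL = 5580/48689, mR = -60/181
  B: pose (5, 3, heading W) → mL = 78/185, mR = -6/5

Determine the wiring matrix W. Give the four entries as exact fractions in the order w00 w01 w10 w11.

1 -1/2 0 -1/2

obs A: pose=(7,-2,S) → sL=120/269, sR=120/181, mL=5580/48689, mR=-60/181
obs B: pose=(5,3,W) → sL=60/37, sR=12/5, mL=78/185, mR=-6/5
sensor matrix S = [[120/269, 120/181], [60/37, 12/5]]; det S = -8064/1801493
solve [mL_A; mL_B] = S·[w00; w01] and [mR_A; mR_B] = S·[w10; w11]:
  w00 = 1, w01 = -1/2, w10 = 0, w11 = -1/2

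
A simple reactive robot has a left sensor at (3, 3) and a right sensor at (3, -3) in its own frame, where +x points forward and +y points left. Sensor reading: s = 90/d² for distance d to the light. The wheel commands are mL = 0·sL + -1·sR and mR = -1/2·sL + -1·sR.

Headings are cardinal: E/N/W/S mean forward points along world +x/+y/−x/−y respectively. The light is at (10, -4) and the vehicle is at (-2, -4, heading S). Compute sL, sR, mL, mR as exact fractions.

1 5/13 -5/13 -23/26

left sensor world pos  = (1, -7); dL² = 90
right sensor world pos = (-5, -7); dR² = 234
sL = 90/90 = 1
sR = 90/234 = 5/13
mL = 0·sL + -1·sR = -5/13
mR = -1/2·sL + -1·sR = -23/26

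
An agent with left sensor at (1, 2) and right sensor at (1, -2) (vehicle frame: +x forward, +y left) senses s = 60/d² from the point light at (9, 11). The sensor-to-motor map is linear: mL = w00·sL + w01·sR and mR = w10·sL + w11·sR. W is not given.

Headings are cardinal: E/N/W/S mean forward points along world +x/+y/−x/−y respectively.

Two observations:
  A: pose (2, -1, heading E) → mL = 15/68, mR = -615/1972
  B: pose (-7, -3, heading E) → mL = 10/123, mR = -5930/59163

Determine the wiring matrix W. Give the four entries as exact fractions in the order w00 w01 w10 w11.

1/2 0 -1 1/2

obs A: pose=(2,-1,E) → sL=15/34, sR=15/58, mL=15/68, mR=-615/1972
obs B: pose=(-7,-3,E) → sL=20/123, sR=60/481, mL=10/123, mR=-5930/59163
sensor matrix S = [[15/34, 15/58], [20/123, 60/481]]; det S = 126200/9722453
solve [mL_A; mL_B] = S·[w00; w01] and [mR_A; mR_B] = S·[w10; w11]:
  w00 = 1/2, w01 = 0, w10 = -1, w11 = 1/2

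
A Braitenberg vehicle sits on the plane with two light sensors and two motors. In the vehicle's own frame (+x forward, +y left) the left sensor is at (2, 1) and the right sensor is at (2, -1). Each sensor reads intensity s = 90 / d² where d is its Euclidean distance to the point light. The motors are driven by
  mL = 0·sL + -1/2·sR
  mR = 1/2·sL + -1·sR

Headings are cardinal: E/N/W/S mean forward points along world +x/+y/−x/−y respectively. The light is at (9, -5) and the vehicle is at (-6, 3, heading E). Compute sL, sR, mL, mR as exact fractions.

9/25 45/109 -45/218 -1269/5450

left sensor world pos  = (-4, 4); dL² = 250
right sensor world pos = (-4, 2); dR² = 218
sL = 90/250 = 9/25
sR = 90/218 = 45/109
mL = 0·sL + -1/2·sR = -45/218
mR = 1/2·sL + -1·sR = -1269/5450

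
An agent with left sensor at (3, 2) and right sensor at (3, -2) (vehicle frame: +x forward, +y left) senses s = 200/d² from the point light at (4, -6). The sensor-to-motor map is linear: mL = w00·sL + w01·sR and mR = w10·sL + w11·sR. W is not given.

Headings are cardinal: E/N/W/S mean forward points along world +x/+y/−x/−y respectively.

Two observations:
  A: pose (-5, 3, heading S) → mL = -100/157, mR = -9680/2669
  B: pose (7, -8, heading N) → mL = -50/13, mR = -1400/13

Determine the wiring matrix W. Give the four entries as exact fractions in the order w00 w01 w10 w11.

obs A: pose=(-5,3,S) → sL=40/17, sR=200/157, mL=-100/157, mR=-9680/2669
obs B: pose=(7,-8,N) → sL=100, sR=100/13, mL=-50/13, mR=-1400/13
sensor matrix S = [[40/17, 200/157], [100, 100/13]]; det S = -3792000/34697
solve [mL_A; mL_B] = S·[w00; w01] and [mR_A; mR_B] = S·[w10; w11]:
  w00 = 0, w01 = -1/2, w10 = -1, w11 = -1

0 -1/2 -1 -1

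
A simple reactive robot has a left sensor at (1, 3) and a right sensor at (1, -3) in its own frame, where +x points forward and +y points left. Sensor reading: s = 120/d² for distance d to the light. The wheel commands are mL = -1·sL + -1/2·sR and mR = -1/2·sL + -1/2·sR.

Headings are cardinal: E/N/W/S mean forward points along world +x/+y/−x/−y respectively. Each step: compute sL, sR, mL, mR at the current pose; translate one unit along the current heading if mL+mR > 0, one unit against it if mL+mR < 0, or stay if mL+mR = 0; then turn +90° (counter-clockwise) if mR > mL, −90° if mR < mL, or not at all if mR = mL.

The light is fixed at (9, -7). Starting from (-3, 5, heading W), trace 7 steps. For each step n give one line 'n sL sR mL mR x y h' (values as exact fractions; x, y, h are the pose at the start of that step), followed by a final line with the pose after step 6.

0 12/25 60/197 -3114/4925 -1932/4925 -3 5 W
1 24/37 120/317 -9828/11729 -6024/11729 -2 5 S
2 30/89 3/5 -567/890 -417/890 -2 6 E
3 120/421 120/277 -58500/116617 -41880/116617 -3 6 N
4 12/25 60/197 -3114/4925 -1932/4925 -3 5 W
5 24/37 120/317 -9828/11729 -6024/11729 -2 5 S
6 30/89 3/5 -567/890 -417/890 -2 6 E
final -3 6 N

n=0: pose=(-3,5,W); sL=12/25, sR=60/197; mL=-3114/4925, mR=-1932/4925; mL+mR=-5046/4925 → advance -1; mR−mL=6/25 → turn +1·90°
n=1: pose=(-2,5,S); sL=24/37, sR=120/317; mL=-9828/11729, mR=-6024/11729; mL+mR=-15852/11729 → advance -1; mR−mL=12/37 → turn +1·90°
n=2: pose=(-2,6,E); sL=30/89, sR=3/5; mL=-567/890, mR=-417/890; mL+mR=-492/445 → advance -1; mR−mL=15/89 → turn +1·90°
n=3: pose=(-3,6,N); sL=120/421, sR=120/277; mL=-58500/116617, mR=-41880/116617; mL+mR=-100380/116617 → advance -1; mR−mL=60/421 → turn +1·90°
n=4: pose=(-3,5,W); sL=12/25, sR=60/197; mL=-3114/4925, mR=-1932/4925; mL+mR=-5046/4925 → advance -1; mR−mL=6/25 → turn +1·90°
n=5: pose=(-2,5,S); sL=24/37, sR=120/317; mL=-9828/11729, mR=-6024/11729; mL+mR=-15852/11729 → advance -1; mR−mL=12/37 → turn +1·90°
n=6: pose=(-2,6,E); sL=30/89, sR=3/5; mL=-567/890, mR=-417/890; mL+mR=-492/445 → advance -1; mR−mL=15/89 → turn +1·90°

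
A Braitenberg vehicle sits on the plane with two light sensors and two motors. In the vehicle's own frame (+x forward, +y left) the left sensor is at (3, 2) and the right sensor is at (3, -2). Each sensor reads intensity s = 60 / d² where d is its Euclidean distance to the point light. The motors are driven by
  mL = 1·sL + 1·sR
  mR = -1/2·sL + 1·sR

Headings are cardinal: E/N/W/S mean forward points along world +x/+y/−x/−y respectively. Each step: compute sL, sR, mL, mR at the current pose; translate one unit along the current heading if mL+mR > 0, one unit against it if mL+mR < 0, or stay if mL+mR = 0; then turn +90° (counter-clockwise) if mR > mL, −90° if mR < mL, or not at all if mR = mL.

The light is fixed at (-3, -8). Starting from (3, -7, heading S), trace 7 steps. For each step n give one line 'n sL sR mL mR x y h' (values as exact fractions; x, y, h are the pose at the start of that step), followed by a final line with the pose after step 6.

0 15/17 3 66/17 87/34 3 -7 S
1 60/13 60/13 120/13 30/13 3 -8 W
2 10/3 30/29 380/87 -55/87 2 -8 N
3 60/73 12/13 1656/949 486/949 2 -7 E
4 15/17 3 66/17 87/34 3 -7 S
5 60/13 60/13 120/13 30/13 3 -8 W
6 10/3 30/29 380/87 -55/87 2 -8 N
final 2 -7 E

n=0: pose=(3,-7,S); sL=15/17, sR=3; mL=66/17, mR=87/34; mL+mR=219/34 → advance +1; mR−mL=-45/34 → turn -1·90°
n=1: pose=(3,-8,W); sL=60/13, sR=60/13; mL=120/13, mR=30/13; mL+mR=150/13 → advance +1; mR−mL=-90/13 → turn -1·90°
n=2: pose=(2,-8,N); sL=10/3, sR=30/29; mL=380/87, mR=-55/87; mL+mR=325/87 → advance +1; mR−mL=-5 → turn -1·90°
n=3: pose=(2,-7,E); sL=60/73, sR=12/13; mL=1656/949, mR=486/949; mL+mR=2142/949 → advance +1; mR−mL=-90/73 → turn -1·90°
n=4: pose=(3,-7,S); sL=15/17, sR=3; mL=66/17, mR=87/34; mL+mR=219/34 → advance +1; mR−mL=-45/34 → turn -1·90°
n=5: pose=(3,-8,W); sL=60/13, sR=60/13; mL=120/13, mR=30/13; mL+mR=150/13 → advance +1; mR−mL=-90/13 → turn -1·90°
n=6: pose=(2,-8,N); sL=10/3, sR=30/29; mL=380/87, mR=-55/87; mL+mR=325/87 → advance +1; mR−mL=-5 → turn -1·90°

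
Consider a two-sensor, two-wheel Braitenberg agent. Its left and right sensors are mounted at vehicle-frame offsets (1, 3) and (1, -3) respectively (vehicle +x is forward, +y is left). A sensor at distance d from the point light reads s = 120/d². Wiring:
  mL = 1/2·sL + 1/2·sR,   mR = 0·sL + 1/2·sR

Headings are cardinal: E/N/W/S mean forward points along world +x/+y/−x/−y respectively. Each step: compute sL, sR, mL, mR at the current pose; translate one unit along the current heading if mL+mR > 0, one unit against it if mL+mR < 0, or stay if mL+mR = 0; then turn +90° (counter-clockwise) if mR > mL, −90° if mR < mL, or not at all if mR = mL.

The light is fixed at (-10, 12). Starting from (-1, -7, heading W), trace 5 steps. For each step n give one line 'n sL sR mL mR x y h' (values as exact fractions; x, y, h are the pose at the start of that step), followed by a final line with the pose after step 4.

n=0: pose=(-1,-7,W); sL=30/137, sR=3/8; mL=651/2192, mR=3/16; mL+mR=531/1096 → advance +1; mR−mL=-15/137 → turn -1·90°
n=1: pose=(-2,-7,N); sL=120/349, sR=24/89; mL=9528/31061, mR=12/89; mL+mR=13716/31061 → advance +1; mR−mL=-60/349 → turn -1·90°
n=2: pose=(-2,-6,E); sL=20/51, sR=20/87; mL=460/1479, mR=10/87; mL+mR=210/493 → advance +1; mR−mL=-10/51 → turn -1·90°
n=3: pose=(-1,-6,S); sL=24/101, sR=120/397; mL=10824/40097, mR=60/397; mL+mR=16884/40097 → advance +1; mR−mL=-12/101 → turn -1·90°
n=4: pose=(-1,-7,W); sL=30/137, sR=3/8; mL=651/2192, mR=3/16; mL+mR=531/1096 → advance +1; mR−mL=-15/137 → turn -1·90°

0 30/137 3/8 651/2192 3/16 -1 -7 W
1 120/349 24/89 9528/31061 12/89 -2 -7 N
2 20/51 20/87 460/1479 10/87 -2 -6 E
3 24/101 120/397 10824/40097 60/397 -1 -6 S
4 30/137 3/8 651/2192 3/16 -1 -7 W
final -2 -7 N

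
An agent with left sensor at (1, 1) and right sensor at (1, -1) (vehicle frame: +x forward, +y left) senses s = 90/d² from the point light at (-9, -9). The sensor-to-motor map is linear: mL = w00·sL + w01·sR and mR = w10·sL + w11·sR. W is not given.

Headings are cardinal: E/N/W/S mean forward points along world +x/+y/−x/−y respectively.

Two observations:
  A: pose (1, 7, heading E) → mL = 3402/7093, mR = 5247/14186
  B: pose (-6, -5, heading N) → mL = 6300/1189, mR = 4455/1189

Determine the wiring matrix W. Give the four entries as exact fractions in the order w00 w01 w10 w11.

obs A: pose=(1,7,E) → sL=9/41, sR=45/173, mL=3402/7093, mR=5247/14186
obs B: pose=(-6,-5,N) → sL=90/29, sR=90/41, mL=6300/1189, mR=4455/1189
sensor matrix S = [[9/41, 45/173], [90/29, 90/41]]; det S = -2744280/8433577
solve [mL_A; mL_B] = S·[w00; w01] and [mR_A; mR_B] = S·[w10; w11]:
  w00 = 1, w01 = 1, w10 = 1/2, w11 = 1

1 1 1/2 1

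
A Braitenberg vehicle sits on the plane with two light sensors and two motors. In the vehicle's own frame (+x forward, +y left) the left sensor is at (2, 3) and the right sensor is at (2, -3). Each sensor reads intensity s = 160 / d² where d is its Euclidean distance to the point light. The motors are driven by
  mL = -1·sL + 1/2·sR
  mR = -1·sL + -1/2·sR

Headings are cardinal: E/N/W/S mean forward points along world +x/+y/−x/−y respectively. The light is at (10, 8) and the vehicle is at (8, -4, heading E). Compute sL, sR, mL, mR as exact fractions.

160/81 32/45 -656/405 -944/405

left sensor world pos  = (10, -1); dL² = 81
right sensor world pos = (10, -7); dR² = 225
sL = 160/81 = 160/81
sR = 160/225 = 32/45
mL = -1·sL + 1/2·sR = -656/405
mR = -1·sL + -1/2·sR = -944/405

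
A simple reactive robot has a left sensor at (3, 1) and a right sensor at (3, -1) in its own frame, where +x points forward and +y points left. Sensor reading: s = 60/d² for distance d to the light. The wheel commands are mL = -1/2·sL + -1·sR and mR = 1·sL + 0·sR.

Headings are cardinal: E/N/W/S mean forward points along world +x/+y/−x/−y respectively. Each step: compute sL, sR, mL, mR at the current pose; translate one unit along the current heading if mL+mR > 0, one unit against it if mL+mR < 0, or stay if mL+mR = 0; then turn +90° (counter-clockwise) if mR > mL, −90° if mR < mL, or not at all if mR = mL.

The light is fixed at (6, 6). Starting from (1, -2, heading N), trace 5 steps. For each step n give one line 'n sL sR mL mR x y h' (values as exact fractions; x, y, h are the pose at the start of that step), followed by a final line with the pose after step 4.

n=0: pose=(1,-2,N); sL=60/61, sR=60/41; mL=-4890/2501, mR=60/61; mL+mR=-2430/2501 → advance -1; mR−mL=7350/2501 → turn +1·90°
n=1: pose=(1,-3,W); sL=15/41, sR=15/32; mL=-855/1312, mR=15/41; mL+mR=-375/1312 → advance -1; mR−mL=1335/1312 → turn +1·90°
n=2: pose=(2,-3,S); sL=20/51, sR=60/169; mL=-4750/8619, mR=20/51; mL+mR=-1370/8619 → advance -1; mR−mL=2710/2873 → turn +1·90°
n=3: pose=(2,-2,E); sL=6/5, sR=30/41; mL=-273/205, mR=6/5; mL+mR=-27/205 → advance -1; mR−mL=519/205 → turn +1·90°
n=4: pose=(1,-2,N); sL=60/61, sR=60/41; mL=-4890/2501, mR=60/61; mL+mR=-2430/2501 → advance -1; mR−mL=7350/2501 → turn +1·90°

0 60/61 60/41 -4890/2501 60/61 1 -2 N
1 15/41 15/32 -855/1312 15/41 1 -3 W
2 20/51 60/169 -4750/8619 20/51 2 -3 S
3 6/5 30/41 -273/205 6/5 2 -2 E
4 60/61 60/41 -4890/2501 60/61 1 -2 N
final 1 -3 W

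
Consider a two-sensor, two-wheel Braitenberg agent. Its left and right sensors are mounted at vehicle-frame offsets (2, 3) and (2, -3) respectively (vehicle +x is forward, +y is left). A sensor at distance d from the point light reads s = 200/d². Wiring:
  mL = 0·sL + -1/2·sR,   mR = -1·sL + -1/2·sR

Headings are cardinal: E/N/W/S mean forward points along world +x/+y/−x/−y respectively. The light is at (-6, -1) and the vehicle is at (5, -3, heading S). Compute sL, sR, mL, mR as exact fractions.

left sensor world pos  = (8, -5); dL² = 212
right sensor world pos = (2, -5); dR² = 80
sL = 200/212 = 50/53
sR = 200/80 = 5/2
mL = 0·sL + -1/2·sR = -5/4
mR = -1·sL + -1/2·sR = -465/212

50/53 5/2 -5/4 -465/212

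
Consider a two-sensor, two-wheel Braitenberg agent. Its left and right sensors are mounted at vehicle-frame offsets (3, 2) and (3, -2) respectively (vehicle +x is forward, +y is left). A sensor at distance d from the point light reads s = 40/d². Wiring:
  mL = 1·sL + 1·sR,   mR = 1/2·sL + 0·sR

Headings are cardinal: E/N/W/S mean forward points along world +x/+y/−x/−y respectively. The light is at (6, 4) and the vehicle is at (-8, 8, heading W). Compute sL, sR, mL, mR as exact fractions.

40/293 8/65 4944/19045 20/293

left sensor world pos  = (-11, 6); dL² = 293
right sensor world pos = (-11, 10); dR² = 325
sL = 40/293 = 40/293
sR = 40/325 = 8/65
mL = 1·sL + 1·sR = 4944/19045
mR = 1/2·sL + 0·sR = 20/293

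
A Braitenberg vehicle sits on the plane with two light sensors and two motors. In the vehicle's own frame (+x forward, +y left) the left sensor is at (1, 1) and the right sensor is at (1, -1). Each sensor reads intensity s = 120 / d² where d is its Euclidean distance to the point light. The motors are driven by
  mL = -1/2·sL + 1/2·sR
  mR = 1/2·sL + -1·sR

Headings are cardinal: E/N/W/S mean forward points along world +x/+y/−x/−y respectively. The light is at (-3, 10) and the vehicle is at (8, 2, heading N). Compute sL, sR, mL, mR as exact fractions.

120/149 120/193 -2640/28757 -6300/28757

left sensor world pos  = (7, 3); dL² = 149
right sensor world pos = (9, 3); dR² = 193
sL = 120/149 = 120/149
sR = 120/193 = 120/193
mL = -1/2·sL + 1/2·sR = -2640/28757
mR = 1/2·sL + -1·sR = -6300/28757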